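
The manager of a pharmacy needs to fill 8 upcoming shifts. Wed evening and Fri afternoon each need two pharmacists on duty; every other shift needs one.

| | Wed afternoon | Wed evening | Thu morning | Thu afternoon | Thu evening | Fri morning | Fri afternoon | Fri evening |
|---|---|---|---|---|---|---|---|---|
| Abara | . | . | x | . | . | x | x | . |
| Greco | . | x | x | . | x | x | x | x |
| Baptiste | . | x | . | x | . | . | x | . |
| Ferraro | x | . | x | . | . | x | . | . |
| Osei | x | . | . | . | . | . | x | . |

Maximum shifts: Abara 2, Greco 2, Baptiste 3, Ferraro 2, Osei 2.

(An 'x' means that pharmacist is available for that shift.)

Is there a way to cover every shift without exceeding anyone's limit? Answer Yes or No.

Total capacity is 11 and 10 slots are needed, so capacity alone doesn't rule it out.
Shifts {Wed evening, Thu evening, Fri evening} need 4 worker-slots in total, but the pharmacists available for any of those shifts (Greco and Baptiste) can supply at most 3 among them. So no valid schedule exists.

No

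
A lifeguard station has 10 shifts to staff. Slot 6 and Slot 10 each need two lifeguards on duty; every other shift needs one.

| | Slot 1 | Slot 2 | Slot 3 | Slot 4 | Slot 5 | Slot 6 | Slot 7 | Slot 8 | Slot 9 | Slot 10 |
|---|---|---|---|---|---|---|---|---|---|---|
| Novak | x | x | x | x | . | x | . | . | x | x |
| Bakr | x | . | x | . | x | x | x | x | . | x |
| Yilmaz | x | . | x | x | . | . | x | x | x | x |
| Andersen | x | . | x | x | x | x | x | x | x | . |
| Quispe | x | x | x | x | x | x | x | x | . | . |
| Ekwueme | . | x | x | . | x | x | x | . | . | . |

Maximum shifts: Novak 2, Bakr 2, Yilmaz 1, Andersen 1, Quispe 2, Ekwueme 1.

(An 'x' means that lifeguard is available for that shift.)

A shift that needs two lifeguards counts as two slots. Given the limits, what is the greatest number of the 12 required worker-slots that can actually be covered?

9

Total capacity across all lifeguards is 2+2+1+1+2+1 = 9, and 12 slots are needed, so at most 9 can be filled.
An assignment achieving 9: Slot 1→Quispe, Slot 2→Novak, Slot 4→Andersen, Slot 5→Bakr, Slot 6→Ekwueme, Slot 8→Quispe, Slot 9→Novak, Slot 10→Bakr+Yilmaz.
Loads: Novak 2/2, Bakr 2/2, Yilmaz 1/1, Andersen 1/1, Quispe 2/2, Ekwueme 1/1.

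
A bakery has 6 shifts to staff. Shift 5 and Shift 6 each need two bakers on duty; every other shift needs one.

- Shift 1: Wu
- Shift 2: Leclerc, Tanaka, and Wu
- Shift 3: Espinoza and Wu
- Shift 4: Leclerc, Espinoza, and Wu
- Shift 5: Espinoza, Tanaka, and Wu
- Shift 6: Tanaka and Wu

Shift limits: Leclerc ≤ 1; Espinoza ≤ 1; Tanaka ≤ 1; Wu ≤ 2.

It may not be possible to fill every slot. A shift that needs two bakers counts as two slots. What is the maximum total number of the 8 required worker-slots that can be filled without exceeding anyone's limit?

Total capacity across all bakers is 1+1+1+2 = 5, and 8 slots are needed, so at most 5 can be filled.
An assignment achieving 5: Shift 1→Wu, Shift 2→Leclerc, Shift 3→Espinoza, Shift 6→Tanaka+Wu.
Loads: Leclerc 1/1, Espinoza 1/1, Tanaka 1/1, Wu 2/2.

5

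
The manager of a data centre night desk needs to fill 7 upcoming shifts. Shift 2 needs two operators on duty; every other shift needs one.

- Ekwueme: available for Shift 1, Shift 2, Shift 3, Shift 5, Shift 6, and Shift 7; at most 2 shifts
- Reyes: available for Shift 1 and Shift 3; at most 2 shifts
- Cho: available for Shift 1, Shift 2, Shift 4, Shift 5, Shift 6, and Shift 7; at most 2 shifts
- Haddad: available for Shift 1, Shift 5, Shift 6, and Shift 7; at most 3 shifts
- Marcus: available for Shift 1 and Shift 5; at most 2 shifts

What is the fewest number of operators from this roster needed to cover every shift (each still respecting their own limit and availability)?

4

8 slots to fill and no one can take more than 3, so at least ⌈8/3⌉ = 3 operators are needed.
Any 3 operators together have capacity at most 3+2+2 = 7 < 8 slots, so 3 can never suffice.
Ekwueme, Reyes, Cho, and Haddad alone can cover everything: Shift 1→Reyes, Shift 2→Ekwueme+Cho, Shift 3→Ekwueme, Shift 4→Cho, Shift 5→Haddad, Shift 6→Haddad, Shift 7→Haddad.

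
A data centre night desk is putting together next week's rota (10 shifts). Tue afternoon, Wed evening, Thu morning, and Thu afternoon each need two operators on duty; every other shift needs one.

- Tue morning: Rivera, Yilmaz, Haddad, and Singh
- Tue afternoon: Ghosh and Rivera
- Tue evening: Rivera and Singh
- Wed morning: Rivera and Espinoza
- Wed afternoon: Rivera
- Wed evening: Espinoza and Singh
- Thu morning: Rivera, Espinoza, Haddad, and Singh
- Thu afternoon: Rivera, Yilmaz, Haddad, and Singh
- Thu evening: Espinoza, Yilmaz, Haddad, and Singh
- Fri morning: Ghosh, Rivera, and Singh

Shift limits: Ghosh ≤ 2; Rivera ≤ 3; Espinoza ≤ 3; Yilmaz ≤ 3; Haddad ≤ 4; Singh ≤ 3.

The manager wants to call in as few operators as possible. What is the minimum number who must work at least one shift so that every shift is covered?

14 slots to fill and no one can take more than 4, so at least ⌈14/4⌉ = 4 operators are needed.
Any 4 operators together have capacity at most 4+3+3+3 = 13 < 14 slots, so 4 can never suffice.
Ghosh, Rivera, Espinoza, Yilmaz, and Singh alone can cover everything: Tue morning→Yilmaz, Tue afternoon→Ghosh+Rivera, Tue evening→Rivera, Wed morning→Espinoza, Wed afternoon→Rivera, Wed evening→Espinoza+Singh, Thu morning→Espinoza+Singh, Thu afternoon→Yilmaz+Singh, Thu evening→Yilmaz, Fri morning→Ghosh.

5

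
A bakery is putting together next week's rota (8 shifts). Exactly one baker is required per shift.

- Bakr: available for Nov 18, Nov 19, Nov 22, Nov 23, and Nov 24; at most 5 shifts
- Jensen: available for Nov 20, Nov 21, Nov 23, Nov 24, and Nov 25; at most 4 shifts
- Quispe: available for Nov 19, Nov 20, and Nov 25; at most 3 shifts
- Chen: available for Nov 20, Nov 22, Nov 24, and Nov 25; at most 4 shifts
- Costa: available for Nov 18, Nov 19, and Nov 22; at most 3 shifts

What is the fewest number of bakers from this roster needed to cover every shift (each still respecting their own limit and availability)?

8 slots to fill and no one can take more than 5, so at least ⌈8/5⌉ = 2 bakers are needed.
Bakr and Jensen alone can cover everything: Nov 18→Bakr, Nov 19→Bakr, Nov 20→Jensen, Nov 21→Jensen, Nov 22→Bakr, Nov 23→Bakr, Nov 24→Bakr, Nov 25→Jensen.

2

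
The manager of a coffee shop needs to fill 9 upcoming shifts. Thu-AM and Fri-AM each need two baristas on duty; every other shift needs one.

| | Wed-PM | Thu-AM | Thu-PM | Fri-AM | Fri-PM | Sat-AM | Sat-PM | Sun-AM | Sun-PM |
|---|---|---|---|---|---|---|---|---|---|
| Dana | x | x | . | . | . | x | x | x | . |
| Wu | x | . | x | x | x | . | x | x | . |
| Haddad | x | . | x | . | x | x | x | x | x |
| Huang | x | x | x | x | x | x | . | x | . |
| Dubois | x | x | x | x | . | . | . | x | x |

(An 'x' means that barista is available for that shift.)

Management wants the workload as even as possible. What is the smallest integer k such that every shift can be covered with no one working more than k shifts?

3

With 5 baristas and 11 worker-slots to fill, someone must work at least ⌈11/5⌉ = 3 shifts, so k ≥ 3.
k = 3 works: Wed-PM→Haddad, Thu-AM→Dana+Huang, Thu-PM→Wu, Fri-AM→Wu+Huang, Fri-PM→Wu, Sat-AM→Dana, Sat-PM→Dana, Sun-AM→Haddad, Sun-PM→Haddad.
Loads: Dana 3, Wu 3, Haddad 3, Huang 2, Dubois 0 — all ≤ 3.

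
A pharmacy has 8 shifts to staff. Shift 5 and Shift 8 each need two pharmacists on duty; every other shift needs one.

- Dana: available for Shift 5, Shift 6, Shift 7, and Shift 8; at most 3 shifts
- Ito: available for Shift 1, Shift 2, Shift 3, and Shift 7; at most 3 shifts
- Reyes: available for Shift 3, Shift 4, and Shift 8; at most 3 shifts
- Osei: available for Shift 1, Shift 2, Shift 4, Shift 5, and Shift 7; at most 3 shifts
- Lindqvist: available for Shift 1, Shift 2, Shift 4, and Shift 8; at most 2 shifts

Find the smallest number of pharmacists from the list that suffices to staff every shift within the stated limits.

10 slots to fill and no one can take more than 3, so at least ⌈10/3⌉ = 4 pharmacists are needed.
Dana, Ito, Reyes, and Osei alone can cover everything: Shift 1→Ito, Shift 2→Ito, Shift 3→Ito, Shift 4→Reyes, Shift 5→Dana+Osei, Shift 6→Dana, Shift 7→Osei, Shift 8→Dana+Reyes.

4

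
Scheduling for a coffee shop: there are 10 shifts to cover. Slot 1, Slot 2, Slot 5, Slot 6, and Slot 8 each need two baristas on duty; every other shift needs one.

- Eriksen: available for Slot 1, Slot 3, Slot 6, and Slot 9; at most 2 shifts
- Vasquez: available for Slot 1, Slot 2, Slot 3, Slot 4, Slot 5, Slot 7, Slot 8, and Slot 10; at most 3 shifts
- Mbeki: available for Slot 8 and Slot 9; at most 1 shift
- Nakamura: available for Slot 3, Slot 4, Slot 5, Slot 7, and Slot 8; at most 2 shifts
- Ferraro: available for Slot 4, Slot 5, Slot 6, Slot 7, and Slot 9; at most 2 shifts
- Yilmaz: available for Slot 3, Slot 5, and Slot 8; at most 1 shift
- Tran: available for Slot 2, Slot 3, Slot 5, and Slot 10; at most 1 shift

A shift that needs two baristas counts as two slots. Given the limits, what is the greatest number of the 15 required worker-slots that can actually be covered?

12

Total capacity across all baristas is 2+3+1+2+2+1+1 = 12, and 15 slots are needed, so at most 12 can be filled.
An assignment achieving 12: Slot 1→Eriksen+Vasquez, Slot 2→Vasquez+Tran, Slot 4→Nakamura, Slot 5→Ferraro, Slot 6→Eriksen+Ferraro, Slot 7→Nakamura, Slot 8→Yilmaz, Slot 9→Mbeki, Slot 10→Vasquez.
Loads: Eriksen 2/2, Vasquez 3/3, Mbeki 1/1, Nakamura 2/2, Ferraro 2/2, Yilmaz 1/1, Tran 1/1.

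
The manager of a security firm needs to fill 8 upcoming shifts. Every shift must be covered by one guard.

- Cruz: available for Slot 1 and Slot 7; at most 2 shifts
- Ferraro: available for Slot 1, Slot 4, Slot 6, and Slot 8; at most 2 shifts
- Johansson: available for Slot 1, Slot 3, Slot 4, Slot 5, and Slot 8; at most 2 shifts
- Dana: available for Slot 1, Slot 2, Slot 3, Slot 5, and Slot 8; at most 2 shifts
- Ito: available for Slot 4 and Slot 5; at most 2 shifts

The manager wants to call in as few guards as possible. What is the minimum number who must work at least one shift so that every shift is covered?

8 slots to fill and no one can take more than 2, so at least ⌈8/2⌉ = 4 guards are needed.
Cruz, Ferraro, Johansson, and Dana alone can cover everything: Slot 1→Cruz, Slot 2→Dana, Slot 3→Johansson, Slot 4→Ferraro, Slot 5→Johansson, Slot 6→Ferraro, Slot 7→Cruz, Slot 8→Dana.

4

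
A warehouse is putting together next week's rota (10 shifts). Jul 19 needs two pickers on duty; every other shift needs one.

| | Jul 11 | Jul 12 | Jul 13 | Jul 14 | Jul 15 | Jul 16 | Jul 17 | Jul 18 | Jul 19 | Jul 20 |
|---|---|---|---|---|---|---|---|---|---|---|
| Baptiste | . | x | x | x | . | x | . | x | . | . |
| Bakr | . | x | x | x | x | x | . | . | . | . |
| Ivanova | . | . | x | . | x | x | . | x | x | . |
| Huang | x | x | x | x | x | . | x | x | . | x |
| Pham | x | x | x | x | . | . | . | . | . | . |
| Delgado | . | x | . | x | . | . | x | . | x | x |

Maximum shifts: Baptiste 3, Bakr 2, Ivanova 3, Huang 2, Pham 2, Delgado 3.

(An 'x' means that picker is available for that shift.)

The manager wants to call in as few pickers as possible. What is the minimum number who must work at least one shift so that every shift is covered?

11 slots to fill and no one can take more than 3, so at least ⌈11/3⌉ = 4 pickers are needed.
Baptiste, Ivanova, Huang, and Delgado alone can cover everything: Jul 11→Huang, Jul 12→Baptiste, Jul 13→Baptiste, Jul 14→Delgado, Jul 15→Ivanova, Jul 16→Baptiste, Jul 17→Huang, Jul 18→Ivanova, Jul 19→Ivanova+Delgado, Jul 20→Delgado.

4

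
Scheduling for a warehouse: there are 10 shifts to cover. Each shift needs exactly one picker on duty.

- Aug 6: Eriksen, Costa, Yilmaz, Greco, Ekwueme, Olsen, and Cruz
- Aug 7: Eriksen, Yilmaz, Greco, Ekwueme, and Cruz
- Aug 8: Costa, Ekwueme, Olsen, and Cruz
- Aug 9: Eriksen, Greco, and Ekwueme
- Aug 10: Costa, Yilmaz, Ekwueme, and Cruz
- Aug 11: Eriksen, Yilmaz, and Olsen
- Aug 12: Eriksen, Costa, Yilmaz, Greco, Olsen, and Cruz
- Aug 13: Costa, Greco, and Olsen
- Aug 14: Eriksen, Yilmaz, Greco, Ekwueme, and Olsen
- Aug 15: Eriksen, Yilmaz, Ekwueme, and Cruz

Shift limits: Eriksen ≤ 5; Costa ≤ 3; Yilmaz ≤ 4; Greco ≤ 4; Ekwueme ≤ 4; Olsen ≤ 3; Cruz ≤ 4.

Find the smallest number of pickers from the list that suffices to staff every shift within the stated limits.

3

10 slots to fill and no one can take more than 5, so at least ⌈10/5⌉ = 2 pickers are needed.
Any 2 pickers together have capacity at most 5+4 = 9 < 10 slots, so 2 can never suffice.
Eriksen, Costa, and Yilmaz alone can cover everything: Aug 6→Yilmaz, Aug 7→Eriksen, Aug 8→Costa, Aug 9→Eriksen, Aug 10→Costa, Aug 11→Eriksen, Aug 12→Yilmaz, Aug 13→Costa, Aug 14→Eriksen, Aug 15→Eriksen.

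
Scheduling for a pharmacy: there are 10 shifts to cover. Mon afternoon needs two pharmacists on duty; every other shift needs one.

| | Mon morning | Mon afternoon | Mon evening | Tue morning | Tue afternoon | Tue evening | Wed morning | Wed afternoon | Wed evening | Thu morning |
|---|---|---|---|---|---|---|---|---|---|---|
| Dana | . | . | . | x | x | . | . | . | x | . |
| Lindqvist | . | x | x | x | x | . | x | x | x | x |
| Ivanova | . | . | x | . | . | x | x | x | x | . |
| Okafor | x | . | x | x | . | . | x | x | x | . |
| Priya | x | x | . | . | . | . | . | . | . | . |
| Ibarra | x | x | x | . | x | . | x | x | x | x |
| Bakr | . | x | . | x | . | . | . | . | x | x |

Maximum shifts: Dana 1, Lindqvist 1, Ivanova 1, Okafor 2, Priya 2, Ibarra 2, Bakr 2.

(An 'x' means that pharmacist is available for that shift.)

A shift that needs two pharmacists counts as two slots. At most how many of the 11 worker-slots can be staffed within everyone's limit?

11

Total capacity across all pharmacists is 1+1+1+2+2+2+2 = 11, and 11 slots are needed, so at most 11 can be filled.
An assignment achieving 11: Mon morning→Priya, Mon afternoon→Priya+Ibarra, Mon evening→Okafor, Tue morning→Bakr, Tue afternoon→Dana, Tue evening→Ivanova, Wed morning→Okafor, Wed afternoon→Ibarra, Wed evening→Bakr, Thu morning→Lindqvist.
Loads: Dana 1/1, Lindqvist 1/1, Ivanova 1/1, Okafor 2/2, Priya 2/2, Ibarra 2/2, Bakr 2/2.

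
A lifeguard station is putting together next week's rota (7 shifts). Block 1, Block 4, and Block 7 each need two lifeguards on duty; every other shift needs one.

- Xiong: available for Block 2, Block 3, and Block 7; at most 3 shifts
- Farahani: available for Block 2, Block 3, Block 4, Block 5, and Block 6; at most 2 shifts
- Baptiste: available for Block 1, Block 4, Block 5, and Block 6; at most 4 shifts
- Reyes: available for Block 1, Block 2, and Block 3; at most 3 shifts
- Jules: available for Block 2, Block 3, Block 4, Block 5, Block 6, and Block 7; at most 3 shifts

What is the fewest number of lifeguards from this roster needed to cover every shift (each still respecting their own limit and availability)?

4

10 slots to fill and no one can take more than 4, so at least ⌈10/4⌉ = 3 lifeguards are needed.
Shifts {Block 1, Block 7} need 4 slots, but among the lifeguards available for them (Xiong, Baptiste, Reyes, and Jules) any 3 together supply at most 3. So 3 lifeguards are not enough.
Xiong, Baptiste, Reyes, and Jules alone can cover everything: Block 1→Baptiste+Reyes, Block 2→Xiong, Block 3→Xiong, Block 4→Baptiste+Jules, Block 5→Baptiste, Block 6→Baptiste, Block 7→Xiong+Jules.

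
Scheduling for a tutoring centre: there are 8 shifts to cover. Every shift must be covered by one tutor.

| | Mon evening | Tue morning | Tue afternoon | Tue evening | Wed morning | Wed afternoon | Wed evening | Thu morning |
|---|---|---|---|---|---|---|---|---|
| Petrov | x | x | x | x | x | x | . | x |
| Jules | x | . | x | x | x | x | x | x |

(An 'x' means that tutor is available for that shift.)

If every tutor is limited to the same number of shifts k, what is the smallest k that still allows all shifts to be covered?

4

With 2 tutors and 8 worker-slots to fill, someone must work at least ⌈8/2⌉ = 4 shifts, so k ≥ 4.
k = 4 works: Mon evening→Petrov, Tue morning→Petrov, Tue afternoon→Petrov, Tue evening→Petrov, Wed morning→Jules, Wed afternoon→Jules, Wed evening→Jules, Thu morning→Jules.
Loads: Petrov 4, Jules 4 — all ≤ 4.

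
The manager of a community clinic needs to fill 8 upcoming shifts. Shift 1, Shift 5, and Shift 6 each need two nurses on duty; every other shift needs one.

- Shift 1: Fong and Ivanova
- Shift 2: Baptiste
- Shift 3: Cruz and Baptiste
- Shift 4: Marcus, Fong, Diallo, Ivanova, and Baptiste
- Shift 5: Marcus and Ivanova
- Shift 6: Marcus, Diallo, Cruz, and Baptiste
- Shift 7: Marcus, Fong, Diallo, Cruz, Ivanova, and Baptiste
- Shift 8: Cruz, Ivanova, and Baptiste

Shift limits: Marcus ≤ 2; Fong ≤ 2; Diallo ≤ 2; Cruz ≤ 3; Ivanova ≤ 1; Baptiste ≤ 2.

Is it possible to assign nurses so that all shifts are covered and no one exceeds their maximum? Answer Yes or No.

Total capacity is 12 and 11 slots are needed, so capacity alone doesn't rule it out.
Shifts {Shift 1, Shift 5} need 4 worker-slots in total, but the nurses available for any of those shifts (Marcus, Fong, and Ivanova) can supply at most 3 among them. So no valid schedule exists.

No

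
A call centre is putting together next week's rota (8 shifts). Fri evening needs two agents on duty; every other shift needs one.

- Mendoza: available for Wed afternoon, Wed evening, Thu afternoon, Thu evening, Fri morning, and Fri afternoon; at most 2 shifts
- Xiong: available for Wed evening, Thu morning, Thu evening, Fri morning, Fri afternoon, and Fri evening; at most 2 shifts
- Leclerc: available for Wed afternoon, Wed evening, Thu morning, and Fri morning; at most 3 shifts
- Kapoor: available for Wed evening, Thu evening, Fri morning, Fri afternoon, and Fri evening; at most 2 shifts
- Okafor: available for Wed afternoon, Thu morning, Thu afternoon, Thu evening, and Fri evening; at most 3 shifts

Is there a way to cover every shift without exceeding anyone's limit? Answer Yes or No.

Yes

One valid schedule: Wed afternoon→Mendoza, Wed evening→Leclerc, Thu morning→Xiong, Thu afternoon→Mendoza, Thu evening→Kapoor, Fri morning→Leclerc, Fri afternoon→Xiong, Fri evening→Kapoor+Okafor.
Loads: Mendoza 2/2, Xiong 2/2, Leclerc 2/3, Kapoor 2/2, Okafor 1/3 — all within limits.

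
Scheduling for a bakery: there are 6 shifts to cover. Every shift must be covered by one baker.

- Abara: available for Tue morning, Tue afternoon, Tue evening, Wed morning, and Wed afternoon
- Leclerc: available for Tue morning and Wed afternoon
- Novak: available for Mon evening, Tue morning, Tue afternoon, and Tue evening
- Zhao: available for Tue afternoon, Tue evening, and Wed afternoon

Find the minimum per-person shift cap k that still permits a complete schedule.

2

With 4 bakers and 6 worker-slots to fill, someone must work at least ⌈6/4⌉ = 2 shifts, so k ≥ 2.
k = 2 works: Mon evening→Novak, Tue morning→Abara, Tue afternoon→Novak, Tue evening→Zhao, Wed morning→Abara, Wed afternoon→Leclerc.
Loads: Abara 2, Leclerc 1, Novak 2, Zhao 1 — all ≤ 2.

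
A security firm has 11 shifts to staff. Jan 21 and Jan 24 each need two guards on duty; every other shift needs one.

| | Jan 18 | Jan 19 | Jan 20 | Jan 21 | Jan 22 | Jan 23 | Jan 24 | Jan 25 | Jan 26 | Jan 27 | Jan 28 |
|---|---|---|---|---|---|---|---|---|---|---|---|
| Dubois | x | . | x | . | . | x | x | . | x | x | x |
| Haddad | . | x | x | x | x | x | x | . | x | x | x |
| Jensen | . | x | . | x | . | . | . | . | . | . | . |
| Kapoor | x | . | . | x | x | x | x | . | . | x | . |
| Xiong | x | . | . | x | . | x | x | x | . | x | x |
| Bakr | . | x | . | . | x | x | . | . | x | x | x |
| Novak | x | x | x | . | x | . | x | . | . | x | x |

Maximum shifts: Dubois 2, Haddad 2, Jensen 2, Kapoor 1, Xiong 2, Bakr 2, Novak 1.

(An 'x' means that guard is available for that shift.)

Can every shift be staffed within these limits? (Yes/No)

Total capacity is 2+2+2+1+2+2+1 = 12 but 13 worker-slots are needed — infeasible.

No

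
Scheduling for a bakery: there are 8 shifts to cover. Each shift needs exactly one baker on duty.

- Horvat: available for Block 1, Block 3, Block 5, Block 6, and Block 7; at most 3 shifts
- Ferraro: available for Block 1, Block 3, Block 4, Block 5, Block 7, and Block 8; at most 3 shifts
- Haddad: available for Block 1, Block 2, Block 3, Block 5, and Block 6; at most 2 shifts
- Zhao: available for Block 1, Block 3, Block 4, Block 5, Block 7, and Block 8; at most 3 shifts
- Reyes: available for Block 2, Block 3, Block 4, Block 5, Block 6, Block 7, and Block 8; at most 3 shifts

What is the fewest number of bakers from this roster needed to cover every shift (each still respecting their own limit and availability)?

3

8 slots to fill and no one can take more than 3, so at least ⌈8/3⌉ = 3 bakers are needed.
Horvat, Ferraro, and Haddad alone can cover everything: Block 1→Horvat, Block 2→Haddad, Block 3→Ferraro, Block 4→Ferraro, Block 5→Haddad, Block 6→Horvat, Block 7→Horvat, Block 8→Ferraro.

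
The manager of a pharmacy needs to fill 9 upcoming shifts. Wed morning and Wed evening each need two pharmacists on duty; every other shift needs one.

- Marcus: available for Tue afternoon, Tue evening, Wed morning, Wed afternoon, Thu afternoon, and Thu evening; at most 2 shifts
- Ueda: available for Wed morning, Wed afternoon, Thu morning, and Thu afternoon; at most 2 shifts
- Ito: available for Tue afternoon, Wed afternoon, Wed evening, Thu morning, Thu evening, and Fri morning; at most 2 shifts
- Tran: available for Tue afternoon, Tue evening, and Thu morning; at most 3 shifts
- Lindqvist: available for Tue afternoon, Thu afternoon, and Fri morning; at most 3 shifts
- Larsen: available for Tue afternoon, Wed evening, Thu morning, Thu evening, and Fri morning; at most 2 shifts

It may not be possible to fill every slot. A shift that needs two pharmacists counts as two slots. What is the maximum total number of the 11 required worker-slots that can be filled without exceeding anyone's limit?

Total capacity across all pharmacists is 2+2+2+3+3+2 = 14, and 11 slots are needed, so at most 11 can be filled.
An assignment achieving 11: Tue afternoon→Tran, Tue evening→Marcus, Wed morning→Marcus+Ueda, Wed afternoon→Ueda, Wed evening→Ito+Larsen, Thu morning→Tran, Thu afternoon→Lindqvist, Thu evening→Ito, Fri morning→Lindqvist.
Loads: Marcus 2/2, Ueda 2/2, Ito 2/2, Tran 2/3, Lindqvist 2/3, Larsen 1/2.

11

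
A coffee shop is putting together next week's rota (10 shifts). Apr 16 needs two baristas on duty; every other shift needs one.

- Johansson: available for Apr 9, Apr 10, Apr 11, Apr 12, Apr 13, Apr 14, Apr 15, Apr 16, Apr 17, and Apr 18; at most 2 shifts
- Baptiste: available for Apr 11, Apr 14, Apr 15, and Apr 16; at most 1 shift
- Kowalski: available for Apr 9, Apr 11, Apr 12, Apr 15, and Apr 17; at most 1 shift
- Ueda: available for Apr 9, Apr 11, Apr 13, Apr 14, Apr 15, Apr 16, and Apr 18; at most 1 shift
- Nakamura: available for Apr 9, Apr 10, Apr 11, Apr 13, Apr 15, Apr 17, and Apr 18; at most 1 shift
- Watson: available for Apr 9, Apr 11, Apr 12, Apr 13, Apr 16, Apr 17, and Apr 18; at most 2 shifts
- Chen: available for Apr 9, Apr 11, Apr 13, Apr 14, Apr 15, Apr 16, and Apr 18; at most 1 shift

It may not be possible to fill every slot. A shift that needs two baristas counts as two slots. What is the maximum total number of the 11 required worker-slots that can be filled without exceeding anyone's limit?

9

Total capacity across all baristas is 2+1+1+1+1+2+1 = 9, and 11 slots are needed, so at most 9 can be filled.
An assignment achieving 9: Apr 9→Watson, Apr 10→Johansson, Apr 12→Johansson, Apr 13→Ueda, Apr 14→Baptiste, Apr 16→Watson+Chen, Apr 17→Kowalski, Apr 18→Nakamura.
Loads: Johansson 2/2, Baptiste 1/1, Kowalski 1/1, Ueda 1/1, Nakamura 1/1, Watson 2/2, Chen 1/1.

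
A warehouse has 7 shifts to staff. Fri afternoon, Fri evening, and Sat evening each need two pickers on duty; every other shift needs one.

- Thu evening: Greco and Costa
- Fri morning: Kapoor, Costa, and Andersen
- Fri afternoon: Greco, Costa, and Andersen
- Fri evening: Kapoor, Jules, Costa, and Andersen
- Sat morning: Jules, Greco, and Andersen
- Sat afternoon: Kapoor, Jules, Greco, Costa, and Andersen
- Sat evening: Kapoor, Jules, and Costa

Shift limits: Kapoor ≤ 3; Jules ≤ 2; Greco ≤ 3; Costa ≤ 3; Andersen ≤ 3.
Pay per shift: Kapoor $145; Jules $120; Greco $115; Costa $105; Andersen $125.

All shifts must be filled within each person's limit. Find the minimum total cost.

$1150

Picking the cheapest available picker for each shift independently would cost $1100, but that ignores the shift limits.
An optimal schedule: Thu evening→Costa, Fri morning→Costa, Fri afternoon→Greco+Andersen, Fri evening→Jules+Andersen, Sat morning→Greco, Sat afternoon→Greco, Sat evening→Costa+Jules.
Total: 105 + 105 + 115 + 125 + 120 + 125 + 115 + 115 + 105 + 120 = $1150.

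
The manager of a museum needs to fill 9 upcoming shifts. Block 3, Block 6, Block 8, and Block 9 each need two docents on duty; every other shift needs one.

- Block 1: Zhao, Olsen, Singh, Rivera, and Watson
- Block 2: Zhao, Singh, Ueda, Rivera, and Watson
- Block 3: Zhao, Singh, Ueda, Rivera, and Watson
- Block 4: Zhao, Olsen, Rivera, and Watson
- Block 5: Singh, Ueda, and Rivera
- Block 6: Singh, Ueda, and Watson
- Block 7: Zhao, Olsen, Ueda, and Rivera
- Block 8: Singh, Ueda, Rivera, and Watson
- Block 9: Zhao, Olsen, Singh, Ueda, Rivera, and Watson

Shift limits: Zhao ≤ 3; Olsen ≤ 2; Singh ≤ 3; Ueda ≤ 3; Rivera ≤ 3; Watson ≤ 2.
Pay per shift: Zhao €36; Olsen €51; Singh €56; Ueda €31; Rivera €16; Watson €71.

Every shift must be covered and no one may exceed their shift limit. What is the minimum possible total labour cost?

Picking the cheapest available docent for each shift independently would cost €308, but that ignores the shift limits.
An optimal schedule: Block 1→Olsen, Block 2→Zhao, Block 3→Ueda+Zhao, Block 4→Rivera, Block 5→Rivera, Block 6→Ueda+Singh, Block 7→Rivera, Block 8→Ueda+Singh, Block 9→Zhao+Olsen.
Total: 51 + 36 + 31 + 36 + 16 + 16 + 31 + 56 + 16 + 31 + 56 + 36 + 51 = €463.

€463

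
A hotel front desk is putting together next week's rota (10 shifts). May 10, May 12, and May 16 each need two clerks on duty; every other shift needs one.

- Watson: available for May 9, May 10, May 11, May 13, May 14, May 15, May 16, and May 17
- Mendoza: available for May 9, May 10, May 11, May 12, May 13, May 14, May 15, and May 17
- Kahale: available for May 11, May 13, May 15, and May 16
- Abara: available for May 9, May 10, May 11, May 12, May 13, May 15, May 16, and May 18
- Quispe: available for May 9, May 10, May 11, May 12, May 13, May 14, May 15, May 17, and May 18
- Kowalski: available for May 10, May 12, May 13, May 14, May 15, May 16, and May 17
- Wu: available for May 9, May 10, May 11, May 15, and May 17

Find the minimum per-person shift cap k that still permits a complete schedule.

With 7 clerks and 13 worker-slots to fill, someone must work at least ⌈13/7⌉ = 2 shifts, so k ≥ 2.
k = 2 works: May 9→Watson, May 10→Kowalski+Wu, May 11→Mendoza, May 12→Abara+Quispe, May 13→Kahale, May 14→Watson, May 15→Quispe, May 16→Kahale+Kowalski, May 17→Mendoza, May 18→Abara.
Loads: Watson 2, Mendoza 2, Kahale 2, Abara 2, Quispe 2, Kowalski 2, Wu 1 — all ≤ 2.

2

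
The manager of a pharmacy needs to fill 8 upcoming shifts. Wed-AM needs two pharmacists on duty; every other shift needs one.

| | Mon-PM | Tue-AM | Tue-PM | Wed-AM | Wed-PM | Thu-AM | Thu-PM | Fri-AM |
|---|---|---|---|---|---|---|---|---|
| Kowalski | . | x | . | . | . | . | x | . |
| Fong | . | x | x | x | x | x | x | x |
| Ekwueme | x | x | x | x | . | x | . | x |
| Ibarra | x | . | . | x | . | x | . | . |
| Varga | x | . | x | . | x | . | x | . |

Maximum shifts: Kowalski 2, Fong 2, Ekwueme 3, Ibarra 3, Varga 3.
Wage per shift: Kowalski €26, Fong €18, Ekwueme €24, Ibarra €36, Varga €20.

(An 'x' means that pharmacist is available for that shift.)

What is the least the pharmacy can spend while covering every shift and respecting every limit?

Picking the cheapest available pharmacist for each shift independently would cost €170, but that ignores the shift limits.
An optimal schedule: Mon-PM→Varga, Tue-AM→Kowalski, Tue-PM→Varga, Wed-AM→Fong+Ekwueme, Wed-PM→Fong, Thu-AM→Ekwueme, Thu-PM→Varga, Fri-AM→Ekwueme.
Total: 20 + 26 + 20 + 18 + 24 + 18 + 24 + 20 + 24 = €194.

€194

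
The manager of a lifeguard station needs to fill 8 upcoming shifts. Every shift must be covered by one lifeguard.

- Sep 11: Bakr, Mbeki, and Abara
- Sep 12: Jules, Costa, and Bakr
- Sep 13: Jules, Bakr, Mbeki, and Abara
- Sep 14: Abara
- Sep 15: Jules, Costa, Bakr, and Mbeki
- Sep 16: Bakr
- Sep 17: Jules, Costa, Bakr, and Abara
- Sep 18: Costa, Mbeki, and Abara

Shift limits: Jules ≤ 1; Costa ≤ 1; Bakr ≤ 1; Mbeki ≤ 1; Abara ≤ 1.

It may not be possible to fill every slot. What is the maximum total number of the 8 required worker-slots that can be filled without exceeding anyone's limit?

5

Total capacity across all lifeguards is 1+1+1+1+1 = 5, and 8 slots are needed, so at most 5 can be filled.
An assignment achieving 5: Sep 11→Mbeki, Sep 12→Jules, Sep 14→Abara, Sep 16→Bakr, Sep 18→Costa.
Loads: Jules 1/1, Costa 1/1, Bakr 1/1, Mbeki 1/1, Abara 1/1.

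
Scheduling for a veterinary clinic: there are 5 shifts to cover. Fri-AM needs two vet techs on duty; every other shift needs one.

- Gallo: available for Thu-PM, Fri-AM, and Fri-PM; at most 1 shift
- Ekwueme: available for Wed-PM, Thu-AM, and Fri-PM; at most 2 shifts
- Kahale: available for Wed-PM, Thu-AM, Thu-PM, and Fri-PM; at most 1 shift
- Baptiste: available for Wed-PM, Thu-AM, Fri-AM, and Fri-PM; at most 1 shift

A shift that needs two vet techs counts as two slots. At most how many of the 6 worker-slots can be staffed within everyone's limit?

5

Total capacity across all vet techs is 1+2+1+1 = 5, and 6 slots are needed, so at most 5 can be filled.
An assignment achieving 5: Wed-PM→Ekwueme, Thu-AM→Ekwueme, Thu-PM→Gallo, Fri-AM→Baptiste, Fri-PM→Kahale.
Loads: Gallo 1/1, Ekwueme 2/2, Kahale 1/1, Baptiste 1/1.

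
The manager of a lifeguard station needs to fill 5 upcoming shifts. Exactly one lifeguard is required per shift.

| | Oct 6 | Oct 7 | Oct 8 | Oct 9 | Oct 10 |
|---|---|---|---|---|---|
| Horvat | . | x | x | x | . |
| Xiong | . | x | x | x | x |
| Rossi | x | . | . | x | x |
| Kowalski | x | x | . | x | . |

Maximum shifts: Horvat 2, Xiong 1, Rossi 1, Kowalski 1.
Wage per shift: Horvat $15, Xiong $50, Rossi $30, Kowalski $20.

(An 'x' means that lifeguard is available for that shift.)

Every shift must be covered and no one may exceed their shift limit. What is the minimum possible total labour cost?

$130

Picking the cheapest available lifeguard for each shift independently would cost $95, but that ignores the shift limits.
An optimal schedule: Oct 6→Rossi, Oct 7→Horvat, Oct 8→Horvat, Oct 9→Kowalski, Oct 10→Xiong.
Total: 30 + 15 + 15 + 20 + 50 = $130.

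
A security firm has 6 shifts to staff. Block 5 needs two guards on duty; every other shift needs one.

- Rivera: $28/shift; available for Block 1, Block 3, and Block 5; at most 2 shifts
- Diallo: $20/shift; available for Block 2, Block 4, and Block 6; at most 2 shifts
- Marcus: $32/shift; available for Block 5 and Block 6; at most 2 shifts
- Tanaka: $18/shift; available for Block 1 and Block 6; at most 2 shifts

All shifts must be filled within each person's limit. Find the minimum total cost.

$164

Block 2 can only be covered by Diallo, so that assignment is forced.
Block 3 can only be covered by Rivera, so that assignment is forced.
Block 4 can only be covered by Diallo, so that assignment is forced.
Picking the cheapest available guard for each shift independently would cost $164, and that bound is achievable.
An optimal schedule: Block 1→Tanaka, Block 2→Diallo, Block 3→Rivera, Block 4→Diallo, Block 5→Rivera+Marcus, Block 6→Tanaka.
Total: 18 + 20 + 28 + 20 + 28 + 32 + 18 = $164.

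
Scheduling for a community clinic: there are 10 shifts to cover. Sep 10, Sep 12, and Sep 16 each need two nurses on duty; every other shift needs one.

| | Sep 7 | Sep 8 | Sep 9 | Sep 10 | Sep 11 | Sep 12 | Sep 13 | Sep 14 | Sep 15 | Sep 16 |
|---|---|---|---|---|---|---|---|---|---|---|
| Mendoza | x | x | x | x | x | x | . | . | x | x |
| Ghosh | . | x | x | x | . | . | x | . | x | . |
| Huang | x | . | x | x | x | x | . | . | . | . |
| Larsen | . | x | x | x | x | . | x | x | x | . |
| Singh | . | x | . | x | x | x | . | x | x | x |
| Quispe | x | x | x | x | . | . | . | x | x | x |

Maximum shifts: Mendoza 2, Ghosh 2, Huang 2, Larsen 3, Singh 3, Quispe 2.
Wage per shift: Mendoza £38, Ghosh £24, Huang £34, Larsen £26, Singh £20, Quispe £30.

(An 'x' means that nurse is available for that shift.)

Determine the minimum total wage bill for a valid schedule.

£352

Picking the cheapest available nurse for each shift independently would cost £306, but that ignores the shift limits.
An optimal schedule: Sep 7→Quispe, Sep 8→Ghosh, Sep 9→Larsen, Sep 10→Huang+Mendoza, Sep 11→Larsen, Sep 12→Singh+Huang, Sep 13→Ghosh, Sep 14→Singh, Sep 15→Larsen, Sep 16→Singh+Quispe.
Total: 30 + 24 + 26 + 34 + 38 + 26 + 20 + 34 + 24 + 20 + 26 + 20 + 30 = £352.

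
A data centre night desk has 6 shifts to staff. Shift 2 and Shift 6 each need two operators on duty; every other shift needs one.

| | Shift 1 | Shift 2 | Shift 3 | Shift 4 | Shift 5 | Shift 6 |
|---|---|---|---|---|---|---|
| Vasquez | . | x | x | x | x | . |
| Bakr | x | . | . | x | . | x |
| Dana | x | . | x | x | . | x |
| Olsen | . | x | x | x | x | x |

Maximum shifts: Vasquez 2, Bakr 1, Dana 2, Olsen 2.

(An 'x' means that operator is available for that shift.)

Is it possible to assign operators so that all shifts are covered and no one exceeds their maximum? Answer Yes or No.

Total capacity is 2+1+2+2 = 7 but 8 worker-slots are needed — infeasible.

No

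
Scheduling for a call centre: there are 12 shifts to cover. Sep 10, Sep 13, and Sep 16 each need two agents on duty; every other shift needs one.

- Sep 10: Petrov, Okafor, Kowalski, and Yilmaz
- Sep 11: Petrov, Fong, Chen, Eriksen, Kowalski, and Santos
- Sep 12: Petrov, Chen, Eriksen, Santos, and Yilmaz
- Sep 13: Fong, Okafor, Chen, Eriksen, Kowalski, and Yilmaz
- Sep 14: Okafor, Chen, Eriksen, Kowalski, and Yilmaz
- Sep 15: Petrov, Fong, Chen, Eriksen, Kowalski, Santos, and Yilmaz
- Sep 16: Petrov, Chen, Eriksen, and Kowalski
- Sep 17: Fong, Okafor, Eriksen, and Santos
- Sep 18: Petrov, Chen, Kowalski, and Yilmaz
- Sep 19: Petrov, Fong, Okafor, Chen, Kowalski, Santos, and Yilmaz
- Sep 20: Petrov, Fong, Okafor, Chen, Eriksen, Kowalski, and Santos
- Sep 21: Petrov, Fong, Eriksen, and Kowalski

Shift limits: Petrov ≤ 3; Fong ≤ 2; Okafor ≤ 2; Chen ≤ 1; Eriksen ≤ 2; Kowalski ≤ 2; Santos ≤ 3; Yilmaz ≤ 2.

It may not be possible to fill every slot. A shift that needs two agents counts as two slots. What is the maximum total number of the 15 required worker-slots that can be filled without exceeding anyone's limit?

Total capacity across all agents is 3+2+2+1+2+2+3+2 = 17, and 15 slots are needed, so at most 15 can be filled.
An assignment achieving 15: Sep 10→Petrov+Okafor, Sep 11→Eriksen, Sep 12→Eriksen, Sep 13→Kowalski+Yilmaz, Sep 14→Okafor, Sep 15→Kowalski, Sep 16→Petrov+Chen, Sep 17→Fong, Sep 18→Petrov, Sep 19→Santos, Sep 20→Santos, Sep 21→Fong.
Loads: Petrov 3/3, Fong 2/2, Okafor 2/2, Chen 1/1, Eriksen 2/2, Kowalski 2/2, Santos 2/3, Yilmaz 1/2.

15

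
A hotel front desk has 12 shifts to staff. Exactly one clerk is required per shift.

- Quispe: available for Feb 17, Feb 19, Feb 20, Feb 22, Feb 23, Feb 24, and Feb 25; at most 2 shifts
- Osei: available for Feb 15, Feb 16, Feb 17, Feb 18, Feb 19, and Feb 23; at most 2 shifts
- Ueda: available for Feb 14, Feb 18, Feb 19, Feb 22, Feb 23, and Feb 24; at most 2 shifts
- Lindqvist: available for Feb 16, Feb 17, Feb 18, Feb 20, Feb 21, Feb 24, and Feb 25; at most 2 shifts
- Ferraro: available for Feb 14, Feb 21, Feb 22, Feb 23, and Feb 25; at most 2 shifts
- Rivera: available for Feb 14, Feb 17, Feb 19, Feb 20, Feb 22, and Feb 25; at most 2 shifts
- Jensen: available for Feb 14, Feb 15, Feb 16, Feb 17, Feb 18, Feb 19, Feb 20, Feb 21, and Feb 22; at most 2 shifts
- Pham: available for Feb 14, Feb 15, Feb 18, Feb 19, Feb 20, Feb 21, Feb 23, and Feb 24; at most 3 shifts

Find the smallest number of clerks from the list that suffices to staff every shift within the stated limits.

12 slots to fill and no one can take more than 3, so at least ⌈12/3⌉ = 4 clerks are needed.
Any 5 clerks together have capacity at most 3+2+2+2+2 = 11 < 12 slots, so 5 can never suffice.
Quispe, Osei, Ueda, Lindqvist, Ferraro, and Rivera alone can cover everything: Feb 14→Ueda, Feb 15→Osei, Feb 16→Osei, Feb 17→Lindqvist, Feb 18→Ueda, Feb 19→Rivera, Feb 20→Quispe, Feb 21→Lindqvist, Feb 22→Ferraro, Feb 23→Ferraro, Feb 24→Quispe, Feb 25→Rivera.

6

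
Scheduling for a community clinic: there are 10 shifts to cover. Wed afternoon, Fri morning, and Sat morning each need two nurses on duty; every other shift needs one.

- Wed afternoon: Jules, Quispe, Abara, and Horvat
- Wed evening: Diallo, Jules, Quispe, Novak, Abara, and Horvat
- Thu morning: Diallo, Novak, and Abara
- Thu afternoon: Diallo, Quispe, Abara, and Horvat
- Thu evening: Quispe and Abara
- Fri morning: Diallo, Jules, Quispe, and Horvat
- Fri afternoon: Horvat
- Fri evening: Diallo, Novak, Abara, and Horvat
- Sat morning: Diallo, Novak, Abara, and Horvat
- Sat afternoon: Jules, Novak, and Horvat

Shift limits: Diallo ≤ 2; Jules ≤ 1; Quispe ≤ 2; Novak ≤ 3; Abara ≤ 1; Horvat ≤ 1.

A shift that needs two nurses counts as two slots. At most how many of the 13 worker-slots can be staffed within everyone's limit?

10

Total capacity across all nurses is 2+1+2+3+1+1 = 10, and 13 slots are needed, so at most 10 can be filled.
An assignment achieving 10: Wed afternoon→Quispe+Abara, Wed evening→Novak, Thu morning→Diallo, Thu afternoon→Diallo, Thu evening→Quispe, Fri afternoon→Horvat, Fri evening→Novak, Sat morning→Novak, Sat afternoon→Jules.
Loads: Diallo 2/2, Jules 1/1, Quispe 2/2, Novak 3/3, Abara 1/1, Horvat 1/1.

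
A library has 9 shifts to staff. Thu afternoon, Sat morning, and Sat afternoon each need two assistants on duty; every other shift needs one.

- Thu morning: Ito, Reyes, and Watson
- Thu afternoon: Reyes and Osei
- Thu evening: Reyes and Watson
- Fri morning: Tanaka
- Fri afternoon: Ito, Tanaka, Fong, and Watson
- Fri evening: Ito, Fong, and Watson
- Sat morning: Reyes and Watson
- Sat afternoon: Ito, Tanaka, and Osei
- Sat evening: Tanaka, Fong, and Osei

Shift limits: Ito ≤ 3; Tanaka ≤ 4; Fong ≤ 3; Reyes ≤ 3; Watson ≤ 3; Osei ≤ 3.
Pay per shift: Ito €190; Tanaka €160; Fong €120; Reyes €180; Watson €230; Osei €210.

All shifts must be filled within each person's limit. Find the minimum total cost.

Thu afternoon can only be covered by Reyes and Osei, so that assignment is forced.
Fri morning can only be covered by Tanaka, so that assignment is forced.
Sat morning can only be covered by Reyes and Watson, so that assignment is forced.
Picking the cheapest available assistant for each shift independently would cost €2030, but that ignores the shift limits.
An optimal schedule: Thu morning→Ito, Thu afternoon→Reyes+Osei, Thu evening→Reyes, Fri morning→Tanaka, Fri afternoon→Fong, Fri evening→Fong, Sat morning→Reyes+Watson, Sat afternoon→Tanaka+Ito, Sat evening→Fong.
Total: 190 + 180 + 210 + 180 + 160 + 120 + 120 + 180 + 230 + 160 + 190 + 120 = €2040.

€2040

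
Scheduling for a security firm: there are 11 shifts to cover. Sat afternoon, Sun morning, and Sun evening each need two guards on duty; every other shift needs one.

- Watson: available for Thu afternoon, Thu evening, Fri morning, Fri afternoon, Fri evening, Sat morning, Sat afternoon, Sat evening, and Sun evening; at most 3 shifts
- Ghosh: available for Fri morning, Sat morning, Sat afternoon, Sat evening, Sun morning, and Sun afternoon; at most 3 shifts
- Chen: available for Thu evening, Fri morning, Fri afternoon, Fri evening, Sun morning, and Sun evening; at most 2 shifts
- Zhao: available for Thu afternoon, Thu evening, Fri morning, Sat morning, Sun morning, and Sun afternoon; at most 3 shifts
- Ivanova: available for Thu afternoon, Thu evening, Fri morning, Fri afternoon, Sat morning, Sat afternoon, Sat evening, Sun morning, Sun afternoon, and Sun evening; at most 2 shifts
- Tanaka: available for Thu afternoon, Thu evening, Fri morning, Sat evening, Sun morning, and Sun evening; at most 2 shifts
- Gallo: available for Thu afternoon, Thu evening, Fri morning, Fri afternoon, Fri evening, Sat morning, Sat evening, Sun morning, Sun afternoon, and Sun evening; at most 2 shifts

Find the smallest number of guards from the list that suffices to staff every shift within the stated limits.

6

14 slots to fill and no one can take more than 3, so at least ⌈14/3⌉ = 5 guards are needed.
Any 5 guards together have capacity at most 3+3+3+2+2 = 13 < 14 slots, so 5 can never suffice.
Watson, Ghosh, Chen, Zhao, Ivanova, and Tanaka alone can cover everything: Thu afternoon→Zhao, Thu evening→Chen, Fri morning→Chen, Fri afternoon→Watson, Fri evening→Watson, Sat morning→Ghosh, Sat afternoon→Watson+Ghosh, Sat evening→Ivanova, Sun morning→Zhao+Tanaka, Sun afternoon→Ghosh, Sun evening→Ivanova+Tanaka.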